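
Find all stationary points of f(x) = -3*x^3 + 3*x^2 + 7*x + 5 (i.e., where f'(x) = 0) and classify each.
f'(x) = -9*x^2 + 6*x + 7

Solve f'(x) = 0:
  9*x^2 - 6*x - 7 = 0 has no rational roots; quadratic formula: x = (6 ± √288)/18.
  ⇒ x = 1/3 - 2*sqrt(2)/3 ≈ -0.6095, 1/3 + 2*sqrt(2)/3 ≈ 1.2761

f''(x) = 6 - 18*x
Second-derivative test at each critical point:
  f''(-0.6095) = 16.9706 > 0 → local minimum
  f''(1.2761) = -16.9706 < 0 → local maximum

Critical points: x = 1/3 - 2*sqrt(2)/3 ≈ -0.6095 (local minimum); x = 1/3 + 2*sqrt(2)/3 ≈ 1.2761 (local maximum)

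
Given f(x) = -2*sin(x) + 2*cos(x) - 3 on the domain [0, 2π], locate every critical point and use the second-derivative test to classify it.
f'(x) = -2*sqrt(2)*sin(x + pi/4)

Solve f'(x) = 0 on [0, 2π]:
  f'(x) = 0 ⇔ -2*cos(x) = 2*sin(x) ⇔ tan(x) = -1, i.e. x = arctan(-1) + nπ; keep the solutions lying in [0, 2π].
  ⇒ x = 3*pi/4 ≈ 2.3562, 7*pi/4 ≈ 5.4978

f''(x) = -2*sqrt(2)*cos(x + pi/4)
Second-derivative test at each critical point:
  f''(2.3562) = 2.8284 > 0 → local minimum
  f''(5.4978) = -2.8284 < 0 → local maximum

Critical points: x = 3*pi/4 ≈ 2.3562 (local minimum); x = 7*pi/4 ≈ 5.4978 (local maximum)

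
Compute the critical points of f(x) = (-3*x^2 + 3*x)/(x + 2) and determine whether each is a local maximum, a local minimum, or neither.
f'(x) = 3*(-x^2 - 4*x + 2)/(x^2 + 4*x + 4)

Solve f'(x) = 0:
  f'(x) = -3*(x^2 + 4*x - 2)/(x + 2)^2; the denominator is positive wherever f is defined, so f'(x) = 0 ⇔ -3*x^2 - 12*x + 6 = 0.
  Factor: -3*x^2 - 12*x + 6 = -3*(x^2 + 4*x - 2); x^2 + 4*x - 2 = 0 has no rational roots; quadratic formula: x = (-4 ± √24)/2.
  ⇒ x = -sqrt(6) - 2 ≈ -4.4495, -2 + sqrt(6) ≈ 0.4495

f''(x) = -36/(x^3 + 6*x^2 + 12*x + 8)
Second-derivative test at each critical point:
  f''(-4.4495) = 2.4495 > 0 → local minimum
  f''(0.4495) = -2.4495 < 0 → local maximum

Critical points: x = -sqrt(6) - 2 ≈ -4.4495 (local minimum); x = -2 + sqrt(6) ≈ 0.4495 (local maximum)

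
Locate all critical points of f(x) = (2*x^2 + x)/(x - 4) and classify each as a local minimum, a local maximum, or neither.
f'(x) = 2*(x^2 - 8*x - 2)/(x^2 - 8*x + 16)

Solve f'(x) = 0:
  f'(x) = 2*(x^2 - 8*x - 2)/(x - 4)^2; the denominator is positive wherever f is defined, so f'(x) = 0 ⇔ 2*x^2 - 16*x - 4 = 0.
  Factor: 2*x^2 - 16*x - 4 = 2*(x^2 - 8*x - 2); x^2 - 8*x - 2 = 0 has no rational roots; quadratic formula: x = (8 ± √72)/2.
  ⇒ x = 4 - 3*sqrt(2) ≈ -0.2426, 4 + 3*sqrt(2) ≈ 8.2426

f''(x) = 72/(x^3 - 12*x^2 + 48*x - 64)
Second-derivative test at each critical point:
  f''(-0.2426) = -0.9428 < 0 → local maximum
  f''(8.2426) = 0.9428 > 0 → local minimum

Critical points: x = 4 - 3*sqrt(2) ≈ -0.2426 (local maximum); x = 4 + 3*sqrt(2) ≈ 8.2426 (local minimum)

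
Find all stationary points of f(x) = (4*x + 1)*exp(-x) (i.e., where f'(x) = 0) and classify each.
f'(x) = (3 - 4*x)*exp(-x)

Solve f'(x) = 0:
  f'(x) = (3 - 4*x)·exp(-x) and exp(-x) > 0 for every x, so f'(x) = 0 ⇔ 3 - 4*x = 0.
  3 - 4*x = 0.
  ⇒ x = 3/4

f''(x) = (4*x - 7)*exp(-x)
Second-derivative test at each critical point:
  f''(3/4) = -1.8895 < 0 → local maximum

Critical points: x = 3/4 (local maximum)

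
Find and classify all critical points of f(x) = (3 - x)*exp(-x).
f'(x) = (x - 4)*exp(-x)

Solve f'(x) = 0:
  f'(x) = (x - 4)·exp(-x) and exp(-x) > 0 for every x, so f'(x) = 0 ⇔ x - 4 = 0.
  x - 4 = 0.
  ⇒ x = 4

f''(x) = (5 - x)*exp(-x)
Second-derivative test at each critical point:
  f''(4) = 0.0183 > 0 → local minimum

Critical points: x = 4 (local minimum)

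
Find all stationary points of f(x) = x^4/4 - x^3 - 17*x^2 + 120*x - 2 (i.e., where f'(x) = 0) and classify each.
f'(x) = x^3 - 3*x^2 - 34*x + 120

Solve f'(x) = 0:
  Factor: x^3 - 3*x^2 - 34*x + 120 = (x - 5)*(x - 4)*(x + 6) = 0.
  ⇒ x = -6, 4, 5

f''(x) = 3*x^2 - 6*x - 34
Second-derivative test at each critical point:
  f''(-6) = 110 > 0 → local minimum
  f''(4) = -10 < 0 → local maximum
  f''(5) = 11 > 0 → local minimum

Critical points: x = -6 (local minimum); x = 4 (local maximum); x = 5 (local minimum)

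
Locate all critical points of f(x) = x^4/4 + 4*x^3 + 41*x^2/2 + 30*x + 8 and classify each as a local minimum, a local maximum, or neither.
f'(x) = x^3 + 12*x^2 + 41*x + 30

Solve f'(x) = 0:
  Factor: x^3 + 12*x^2 + 41*x + 30 = (x + 1)*(x + 5)*(x + 6) = 0.
  ⇒ x = -6, -5, -1

f''(x) = 3*x^2 + 24*x + 41
Second-derivative test at each critical point:
  f''(-6) = 5 > 0 → local minimum
  f''(-5) = -4 < 0 → local maximum
  f''(-1) = 20 > 0 → local minimum

Critical points: x = -6 (local minimum); x = -5 (local maximum); x = -1 (local minimum)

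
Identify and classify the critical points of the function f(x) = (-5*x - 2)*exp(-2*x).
f'(x) = (10*x - 1)*exp(-2*x)

Solve f'(x) = 0:
  f'(x) = (10*x - 1)·exp(-2*x) and exp(-2*x) > 0 for every x, so f'(x) = 0 ⇔ 10*x - 1 = 0.
  10*x - 1 = 0.
  ⇒ x = 1/10

f''(x) = 4*(3 - 5*x)*exp(-2*x)
Second-derivative test at each critical point:
  f''(1/10) = 8.1873 > 0 → local minimum

Critical points: x = 1/10 (local minimum)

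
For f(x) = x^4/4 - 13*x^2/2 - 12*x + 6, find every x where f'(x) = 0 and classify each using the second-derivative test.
f'(x) = x^3 - 13*x - 12

Solve f'(x) = 0:
  Factor: x^3 - 13*x - 12 = (x - 4)*(x + 1)*(x + 3) = 0.
  ⇒ x = -3, -1, 4

f''(x) = 3*x^2 - 13
Second-derivative test at each critical point:
  f''(-3) = 14 > 0 → local minimum
  f''(-1) = -10 < 0 → local maximum
  f''(4) = 35 > 0 → local minimum

Critical points: x = -3 (local minimum); x = -1 (local maximum); x = 4 (local minimum)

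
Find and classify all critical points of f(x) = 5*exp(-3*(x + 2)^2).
f'(x) = 30*(-x - 2)*exp(-3*(x + 2)^2)

Solve f'(x) = 0:
  f'(x) = (-30*x - 60)·exp(-3*(x + 2)^2) and exp(-3*(x + 2)^2) > 0 for every x, so f'(x) = 0 ⇔ -30*x - 60 = 0.
  Factor: -30*x - 60 = -30*(x + 2) = 0.
  ⇒ x = -2

f''(x) = 30*(6*(x + 2)^2 - 1)*exp(-3*(x + 2)^2)
Second-derivative test at each critical point:
  f''(-2) = -30 < 0 → local maximum

Critical points: x = -2 (local maximum)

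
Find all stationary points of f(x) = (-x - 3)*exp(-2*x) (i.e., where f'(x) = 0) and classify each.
f'(x) = (2*x + 5)*exp(-2*x)

Solve f'(x) = 0:
  f'(x) = (2*x + 5)·exp(-2*x) and exp(-2*x) > 0 for every x, so f'(x) = 0 ⇔ 2*x + 5 = 0.
  2*x + 5 = 0.
  ⇒ x = -5/2

f''(x) = 4*(-x - 2)*exp(-2*x)
Second-derivative test at each critical point:
  f''(-5/2) = 296.8263 > 0 → local minimum

Critical points: x = -5/2 (local minimum)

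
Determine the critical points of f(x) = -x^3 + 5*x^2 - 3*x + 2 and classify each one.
f'(x) = -3*x^2 + 10*x - 3

Solve f'(x) = 0:
  Factor: -3*x^2 + 10*x - 3 = -(x - 3)*(3*x - 1) = 0.
  ⇒ x = 1/3, 3

f''(x) = 10 - 6*x
Second-derivative test at each critical point:
  f''(1/3) = 8 > 0 → local minimum
  f''(3) = -8 < 0 → local maximum

Critical points: x = 1/3 (local minimum); x = 3 (local maximum)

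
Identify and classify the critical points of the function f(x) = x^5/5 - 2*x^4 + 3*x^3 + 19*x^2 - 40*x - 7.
f'(x) = x^4 - 8*x^3 + 9*x^2 + 38*x - 40

Solve f'(x) = 0:
  Factor: x^4 - 8*x^3 + 9*x^2 + 38*x - 40 = (x - 5)*(x - 4)*(x - 1)*(x + 2) = 0.
  ⇒ x = -2, 1, 4, 5

f''(x) = 4*x^3 - 24*x^2 + 18*x + 38
Second-derivative test at each critical point:
  f''(-2) = -126 < 0 → local maximum
  f''(1) = 36 > 0 → local minimum
  f''(4) = -18 < 0 → local maximum
  f''(5) = 28 > 0 → local minimum

Critical points: x = -2 (local maximum); x = 1 (local minimum); x = 4 (local maximum); x = 5 (local minimum)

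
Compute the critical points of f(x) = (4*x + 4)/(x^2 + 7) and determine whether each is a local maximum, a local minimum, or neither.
f'(x) = 4*(x^2 - 2*x*(x + 1) + 7)/(x^2 + 7)^2

Solve f'(x) = 0:
  f'(x) = -4*(x^2 + 2*x - 7)/(x^2 + 7)^2; the denominator is positive wherever f is defined, so f'(x) = 0 ⇔ -4*x^2 - 8*x + 28 = 0.
  Factor: -4*x^2 - 8*x + 28 = -4*(x^2 + 2*x - 7); x^2 + 2*x - 7 = 0 has no rational roots; quadratic formula: x = (-2 ± √32)/2.
  ⇒ x = -2*sqrt(2) - 1 ≈ -3.8284, -1 + 2*sqrt(2) ≈ 1.8284

f''(x) = 8*(4*x^2*(x + 1) - (3*x + 1)*(x^2 + 7))/(x^2 + 7)^3
Second-derivative test at each critical point:
  f''(-3.8284) = 0.0482 > 0 → local minimum
  f''(1.8284) = -0.2115 < 0 → local maximum

Critical points: x = -2*sqrt(2) - 1 ≈ -3.8284 (local minimum); x = -1 + 2*sqrt(2) ≈ 1.8284 (local maximum)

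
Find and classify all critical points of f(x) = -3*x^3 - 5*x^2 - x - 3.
f'(x) = -9*x^2 - 10*x - 1

Solve f'(x) = 0:
  Factor: -9*x^2 - 10*x - 1 = -(x + 1)*(9*x + 1) = 0.
  ⇒ x = -1, -1/9

f''(x) = -18*x - 10
Second-derivative test at each critical point:
  f''(-1) = 8 > 0 → local minimum
  f''(-1/9) = -8 < 0 → local maximum

Critical points: x = -1 (local minimum); x = -1/9 (local maximum)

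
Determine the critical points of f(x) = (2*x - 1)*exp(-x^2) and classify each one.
f'(x) = 2*(-x*(2*x - 1) + 1)*exp(-x^2)

Solve f'(x) = 0:
  f'(x) = (-4*x^2 + 2*x + 2)·exp(-x^2) and exp(-x^2) > 0 for every x, so f'(x) = 0 ⇔ -4*x^2 + 2*x + 2 = 0.
  Factor: -4*x^2 + 2*x + 2 = -2*(x - 1)*(2*x + 1) = 0.
  ⇒ x = -1/2, 1

f''(x) = 2*(2*x^2*(2*x - 1) - 6*x + 1)*exp(-x^2)
Second-derivative test at each critical point:
  f''(-1/2) = 4.6728 > 0 → local minimum
  f''(1) = -2.2073 < 0 → local maximum

Critical points: x = -1/2 (local minimum); x = 1 (local maximum)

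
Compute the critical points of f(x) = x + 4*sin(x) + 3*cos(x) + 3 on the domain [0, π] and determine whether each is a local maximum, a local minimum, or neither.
f'(x) = -3*sin(x) + 4*cos(x) + 1

Solve f'(x) = 0 on [0, π]:
  f'(x) = 0 ⇔ -3*sin(x) + 4*cos(x) = -1. Write the left side as R·cos(x + φ) with R = √(4² + 3²) = 5, cos φ = 4/5, sin φ = 3/5; then cos(x + φ) = -1/5. Solve for x and keep the solutions lying in [0, π].
  ⇒ x = atan((3 + 8*sqrt(6))/(-4 + 6*sqrt(6))) ≈ 1.1287

f''(x) = -4*sin(x) - 3*cos(x)
Second-derivative test at each critical point:
  f''(1.1287) = -4.8990 < 0 → local maximum

Critical points: x = atan((3 + 8*sqrt(6))/(-4 + 6*sqrt(6))) ≈ 1.1287 (local maximum)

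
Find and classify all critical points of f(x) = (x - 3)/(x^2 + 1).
f'(x) = (x^2 - 2*x*(x - 3) + 1)/(x^2 + 1)^2

Solve f'(x) = 0:
  f'(x) = -(x^2 - 6*x - 1)/(x^2 + 1)^2; the denominator is positive wherever f is defined, so f'(x) = 0 ⇔ -x^2 + 6*x + 1 = 0.
  x^2 - 6*x - 1 = 0 has no rational roots; quadratic formula: x = (6 ± √40)/2.
  ⇒ x = 3 - sqrt(10) ≈ -0.1623, 3 + sqrt(10) ≈ 6.1623

f''(x) = 2*(4*x^2*(x - 3) + 3*(1 - x)*(x^2 + 1))/(x^2 + 1)^3
Second-derivative test at each critical point:
  f''(-0.1623) = 6.0042 > 0 → local minimum
  f''(6.1623) = -0.0042 < 0 → local maximum

Critical points: x = 3 - sqrt(10) ≈ -0.1623 (local minimum); x = 3 + sqrt(10) ≈ 6.1623 (local maximum)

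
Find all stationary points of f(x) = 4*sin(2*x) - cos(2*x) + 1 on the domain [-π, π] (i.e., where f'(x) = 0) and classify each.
f'(x) = 2*sin(2*x) + 8*cos(2*x)

Solve f'(x) = 0 on [-π, π]:
  f'(x) = 0 ⇔ 4*cos(2*x) = -sin(2*x) ⇔ tan(2*x) = -4, i.e. 2*x = arctan(-4) + nπ; keep the solutions lying in [-π, π].
  ⇒ x = -pi/2 - atan(4)/2 ≈ -2.2337, -atan(4)/2 ≈ -0.6629, -atan(4)/2 + pi/2 ≈ 0.9079, pi - atan(4)/2 ≈ 2.4787

f''(x) = -16*sin(2*x) + 4*cos(2*x)
Second-derivative test at each critical point:
  f''(-2.2337) = -16.4924 < 0 → local maximum
  f''(-0.6629) = 16.4924 > 0 → local minimum
  f''(0.9079) = -16.4924 < 0 → local maximum
  f''(2.4787) = 16.4924 > 0 → local minimum

Critical points: x = -pi/2 - atan(4)/2 ≈ -2.2337 (local maximum); x = -atan(4)/2 ≈ -0.6629 (local minimum); x = -atan(4)/2 + pi/2 ≈ 0.9079 (local maximum); x = pi - atan(4)/2 ≈ 2.4787 (local minimum)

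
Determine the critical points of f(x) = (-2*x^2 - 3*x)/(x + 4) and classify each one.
f'(x) = 2*(-x^2 - 8*x - 6)/(x^2 + 8*x + 16)

Solve f'(x) = 0:
  f'(x) = -2*(x^2 + 8*x + 6)/(x + 4)^2; the denominator is positive wherever f is defined, so f'(x) = 0 ⇔ -2*x^2 - 16*x - 12 = 0.
  Factor: -2*x^2 - 16*x - 12 = -2*(x^2 + 8*x + 6); x^2 + 8*x + 6 = 0 has no rational roots; quadratic formula: x = (-8 ± √40)/2.
  ⇒ x = -4 - sqrt(10) ≈ -7.1623, -4 + sqrt(10) ≈ -0.8377

f''(x) = -40/(x^3 + 12*x^2 + 48*x + 64)
Second-derivative test at each critical point:
  f''(-7.1623) = 1.2649 > 0 → local minimum
  f''(-0.8377) = -1.2649 < 0 → local maximum

Critical points: x = -4 - sqrt(10) ≈ -7.1623 (local minimum); x = -4 + sqrt(10) ≈ -0.8377 (local maximum)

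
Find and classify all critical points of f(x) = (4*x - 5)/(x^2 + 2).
f'(x) = 2*(-2*x^2 + 5*x + 4)/(x^4 + 4*x^2 + 4)

Solve f'(x) = 0:
  f'(x) = -2*(2*x^2 - 5*x - 4)/(x^2 + 2)^2; the denominator is positive wherever f is defined, so f'(x) = 0 ⇔ -4*x^2 + 10*x + 8 = 0.
  Factor: -4*x^2 + 10*x + 8 = -2*(2*x^2 - 5*x - 4); 2*x^2 - 5*x - 4 = 0 has no rational roots; quadratic formula: x = (5 ± √57)/4.
  ⇒ x = 5/4 - sqrt(57)/4 ≈ -0.6375, 5/4 + sqrt(57)/4 ≈ 3.1375

f''(x) = 2*(4*x^2*(4*x - 5) + (5 - 12*x)*(x^2 + 2))/(x^2 + 2)^3
Second-derivative test at each critical point:
  f''(-0.6375) = 2.6076 > 0 → local minimum
  f''(3.1375) = -0.1076 < 0 → local maximum

Critical points: x = 5/4 - sqrt(57)/4 ≈ -0.6375 (local minimum); x = 5/4 + sqrt(57)/4 ≈ 3.1375 (local maximum)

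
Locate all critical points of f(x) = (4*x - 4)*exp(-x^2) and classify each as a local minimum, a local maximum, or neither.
f'(x) = 4*(-2*x*(x - 1) + 1)*exp(-x^2)

Solve f'(x) = 0:
  f'(x) = (-8*x^2 + 8*x + 4)·exp(-x^2) and exp(-x^2) > 0 for every x, so f'(x) = 0 ⇔ -8*x^2 + 8*x + 4 = 0.
  Factor: -8*x^2 + 8*x + 4 = -4*(2*x^2 - 2*x - 1); 2*x^2 - 2*x - 1 = 0 has no rational roots; quadratic formula: x = (2 ± √12)/4.
  ⇒ x = 1/2 - sqrt(3)/2 ≈ -0.3660, 1/2 + sqrt(3)/2 ≈ 1.3660

f''(x) = 8*(2*x^2*(x - 1) - 3*x + 1)*exp(-x^2)
Second-derivative test at each critical point:
  f''(-0.3660) = 12.1190 > 0 → local minimum
  f''(1.3660) = -2.1441 < 0 → local maximum

Critical points: x = 1/2 - sqrt(3)/2 ≈ -0.3660 (local minimum); x = 1/2 + sqrt(3)/2 ≈ 1.3660 (local maximum)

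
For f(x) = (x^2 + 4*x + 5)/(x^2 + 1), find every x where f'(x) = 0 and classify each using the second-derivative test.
f'(x) = 4*(-x^2 - 2*x + 1)/(x^4 + 2*x^2 + 1)

Solve f'(x) = 0:
  f'(x) = -4*(x^2 + 2*x - 1)/(x^2 + 1)^2; the denominator is positive wherever f is defined, so f'(x) = 0 ⇔ -4*x^2 - 8*x + 4 = 0.
  Factor: -4*x^2 - 8*x + 4 = -4*(x^2 + 2*x - 1); x^2 + 2*x - 1 = 0 has no rational roots; quadratic formula: x = (-2 ± √8)/2.
  ⇒ x = -sqrt(2) - 1 ≈ -2.4142, -1 + sqrt(2) ≈ 0.4142

f''(x) = 8*(x^3 + 3*x^2 - 3*x - 1)/(x^6 + 3*x^4 + 3*x^2 + 1)
Second-derivative test at each critical point:
  f''(-2.4142) = 0.2426 > 0 → local minimum
  f''(0.4142) = -8.2426 < 0 → local maximum

Critical points: x = -sqrt(2) - 1 ≈ -2.4142 (local minimum); x = -1 + sqrt(2) ≈ 0.4142 (local maximum)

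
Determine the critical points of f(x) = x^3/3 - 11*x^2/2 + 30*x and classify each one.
f'(x) = x^2 - 11*x + 30

Solve f'(x) = 0:
  Factor: x^2 - 11*x + 30 = (x - 6)*(x - 5) = 0.
  ⇒ x = 5, 6

f''(x) = 2*x - 11
Second-derivative test at each critical point:
  f''(5) = -1 < 0 → local maximum
  f''(6) = 1 > 0 → local minimum

Critical points: x = 5 (local maximum); x = 6 (local minimum)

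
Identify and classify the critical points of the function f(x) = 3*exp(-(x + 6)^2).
f'(x) = 6*(-x - 6)*exp(-(x + 6)^2)

Solve f'(x) = 0:
  f'(x) = (-6*x - 36)·exp(-(x + 6)^2) and exp(-(x + 6)^2) > 0 for every x, so f'(x) = 0 ⇔ -6*x - 36 = 0.
  Factor: -6*x - 36 = -6*(x + 6) = 0.
  ⇒ x = -6

f''(x) = 6*(2*(x + 6)^2 - 1)*exp(-(x + 6)^2)
Second-derivative test at each critical point:
  f''(-6) = -6 < 0 → local maximum

Critical points: x = -6 (local maximum)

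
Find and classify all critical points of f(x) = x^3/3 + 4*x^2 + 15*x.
f'(x) = x^2 + 8*x + 15

Solve f'(x) = 0:
  Factor: x^2 + 8*x + 15 = (x + 3)*(x + 5) = 0.
  ⇒ x = -5, -3

f''(x) = 2*x + 8
Second-derivative test at each critical point:
  f''(-5) = -2 < 0 → local maximum
  f''(-3) = 2 > 0 → local minimum

Critical points: x = -5 (local maximum); x = -3 (local minimum)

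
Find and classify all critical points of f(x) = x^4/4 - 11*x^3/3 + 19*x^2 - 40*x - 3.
f'(x) = x^3 - 11*x^2 + 38*x - 40

Solve f'(x) = 0:
  Factor: x^3 - 11*x^2 + 38*x - 40 = (x - 5)*(x - 4)*(x - 2) = 0.
  ⇒ x = 2, 4, 5

f''(x) = 3*x^2 - 22*x + 38
Second-derivative test at each critical point:
  f''(2) = 6 > 0 → local minimum
  f''(4) = -2 < 0 → local maximum
  f''(5) = 3 > 0 → local minimum

Critical points: x = 2 (local minimum); x = 4 (local maximum); x = 5 (local minimum)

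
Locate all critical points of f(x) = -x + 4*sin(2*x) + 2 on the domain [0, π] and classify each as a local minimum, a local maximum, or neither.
f'(x) = 8*cos(2*x) - 1

Solve f'(x) = 0 on [0, π]:
  f'(x) = 0 ⇔ cos(2*x) = 1/8, i.e. 2*x = ±arccos(1/8) + 2nπ; keep the solutions lying in [0, π].
  ⇒ x = acos(1/8)/2 ≈ 0.7227, pi - acos(1/8)/2 ≈ 2.4189

f''(x) = -16*sin(2*x)
Second-derivative test at each critical point:
  f''(0.7227) = -15.8745 < 0 → local maximum
  f''(2.4189) = 15.8745 > 0 → local minimum

Critical points: x = acos(1/8)/2 ≈ 0.7227 (local maximum); x = pi - acos(1/8)/2 ≈ 2.4189 (local minimum)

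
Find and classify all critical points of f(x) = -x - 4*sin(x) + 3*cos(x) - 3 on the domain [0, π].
f'(x) = -3*sin(x) - 4*cos(x) - 1

Solve f'(x) = 0 on [0, π]:
  f'(x) = 0 ⇔ -3*sin(x) - 4*cos(x) = 1. Write the left side as R·cos(x + φ) with R = √((-4)² + 3²) = 5, cos φ = -4/5, sin φ = 3/5; then cos(x + φ) = 1/5. Solve for x and keep the solutions lying in [0, π].
  ⇒ x = atan((-3 + 8*sqrt(6))/(-6*sqrt(6) - 4)) + pi ≈ 2.4157

f''(x) = 4*sin(x) - 3*cos(x)
Second-derivative test at each critical point:
  f''(2.4157) = 4.8990 > 0 → local minimum

Critical points: x = atan((-3 + 8*sqrt(6))/(-6*sqrt(6) - 4)) + pi ≈ 2.4157 (local minimum)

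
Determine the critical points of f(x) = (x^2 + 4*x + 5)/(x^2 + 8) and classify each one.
f'(x) = 2*(-2*x^2 + 3*x + 16)/(x^4 + 16*x^2 + 64)

Solve f'(x) = 0:
  f'(x) = -2*(2*x^2 - 3*x - 16)/(x^2 + 8)^2; the denominator is positive wherever f is defined, so f'(x) = 0 ⇔ -4*x^2 + 6*x + 32 = 0.
  Factor: -4*x^2 + 6*x + 32 = -2*(2*x^2 - 3*x - 16); 2*x^2 - 3*x - 16 = 0 has no rational roots; quadratic formula: x = (3 ± √137)/4.
  ⇒ x = 3/4 - sqrt(137)/4 ≈ -2.1762, 3/4 + sqrt(137)/4 ≈ 3.6762

f''(x) = 2*(4*x^3 - 9*x^2 - 96*x + 24)/(x^6 + 24*x^4 + 192*x^2 + 512)
Second-derivative test at each critical point:
  f''(-2.1762) = 0.1443 > 0 → local minimum
  f''(3.6762) = -0.0506 < 0 → local maximum

Critical points: x = 3/4 - sqrt(137)/4 ≈ -2.1762 (local minimum); x = 3/4 + sqrt(137)/4 ≈ 3.6762 (local maximum)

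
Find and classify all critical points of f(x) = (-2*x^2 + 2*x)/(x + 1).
f'(x) = 2*(-x^2 - 2*x + 1)/(x^2 + 2*x + 1)

Solve f'(x) = 0:
  f'(x) = -2*(x^2 + 2*x - 1)/(x + 1)^2; the denominator is positive wherever f is defined, so f'(x) = 0 ⇔ -2*x^2 - 4*x + 2 = 0.
  Factor: -2*x^2 - 4*x + 2 = -2*(x^2 + 2*x - 1); x^2 + 2*x - 1 = 0 has no rational roots; quadratic formula: x = (-2 ± √8)/2.
  ⇒ x = -sqrt(2) - 1 ≈ -2.4142, -1 + sqrt(2) ≈ 0.4142

f''(x) = -8/(x^3 + 3*x^2 + 3*x + 1)
Second-derivative test at each critical point:
  f''(-2.4142) = 2.8284 > 0 → local minimum
  f''(0.4142) = -2.8284 < 0 → local maximum

Critical points: x = -sqrt(2) - 1 ≈ -2.4142 (local minimum); x = -1 + sqrt(2) ≈ 0.4142 (local maximum)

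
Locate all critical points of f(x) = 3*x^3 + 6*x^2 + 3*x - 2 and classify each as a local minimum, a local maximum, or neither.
f'(x) = 9*x^2 + 12*x + 3

Solve f'(x) = 0:
  Factor: 9*x^2 + 12*x + 3 = 3*(x + 1)*(3*x + 1) = 0.
  ⇒ x = -1, -1/3

f''(x) = 18*x + 12
Second-derivative test at each critical point:
  f''(-1) = -6 < 0 → local maximum
  f''(-1/3) = 6 > 0 → local minimum

Critical points: x = -1 (local maximum); x = -1/3 (local minimum)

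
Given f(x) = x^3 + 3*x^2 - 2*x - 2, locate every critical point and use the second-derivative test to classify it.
f'(x) = 3*x^2 + 6*x - 2

Solve f'(x) = 0:
  3*x^2 + 6*x - 2 = 0 has no rational roots; quadratic formula: x = (-6 ± √60)/6.
  ⇒ x = -sqrt(15)/3 - 1 ≈ -2.2910, -1 + sqrt(15)/3 ≈ 0.2910

f''(x) = 6*x + 6
Second-derivative test at each critical point:
  f''(-2.2910) = -7.7460 < 0 → local maximum
  f''(0.2910) = 7.7460 > 0 → local minimum

Critical points: x = -sqrt(15)/3 - 1 ≈ -2.2910 (local maximum); x = -1 + sqrt(15)/3 ≈ 0.2910 (local minimum)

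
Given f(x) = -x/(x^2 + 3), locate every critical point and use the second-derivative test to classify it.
f'(x) = (x^2 - 3)/(x^2 + 3)^2

Solve f'(x) = 0:
  f'(x) = (x^2 - 3)/(x^2 + 3)^2; the denominator is positive wherever f is defined, so f'(x) = 0 ⇔ x^2 - 3 = 0.
  x^2 - 3 = 0 has no rational roots; quadratic formula: x = (0 ± √12)/2.
  ⇒ x = -sqrt(3) ≈ -1.7321, sqrt(3) ≈ 1.7321

f''(x) = 2*x*(9 - x^2)/(x^2 + 3)^3
Second-derivative test at each critical point:
  f''(-1.7321) = -0.0962 < 0 → local maximum
  f''(1.7321) = 0.0962 > 0 → local minimum

Critical points: x = -sqrt(3) ≈ -1.7321 (local maximum); x = sqrt(3) ≈ 1.7321 (local minimum)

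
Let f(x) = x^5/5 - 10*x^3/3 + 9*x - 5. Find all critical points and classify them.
f'(x) = x^4 - 10*x^2 + 9

Solve f'(x) = 0:
  Factor: x^4 - 10*x^2 + 9 = (x - 3)*(x - 1)*(x + 1)*(x + 3) = 0.
  ⇒ x = -3, -1, 1, 3

f''(x) = 4*x*(x^2 - 5)
Second-derivative test at each critical point:
  f''(-3) = -48 < 0 → local maximum
  f''(-1) = 16 > 0 → local minimum
  f''(1) = -16 < 0 → local maximum
  f''(3) = 48 > 0 → local minimum

Critical points: x = -3 (local maximum); x = -1 (local minimum); x = 1 (local maximum); x = 3 (local minimum)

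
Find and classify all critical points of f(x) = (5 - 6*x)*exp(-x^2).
f'(x) = 2*(x*(6*x - 5) - 3)*exp(-x^2)

Solve f'(x) = 0:
  f'(x) = (12*x^2 - 10*x - 6)·exp(-x^2) and exp(-x^2) > 0 for every x, so f'(x) = 0 ⇔ 12*x^2 - 10*x - 6 = 0.
  Factor: 12*x^2 - 10*x - 6 = 2*(6*x^2 - 5*x - 3); 6*x^2 - 5*x - 3 = 0 has no rational roots; quadratic formula: x = (5 ± √97)/12.
  ⇒ x = 5/12 - sqrt(97)/12 ≈ -0.4041, 5/12 + sqrt(97)/12 ≈ 1.2374

f''(x) = 2*(2*x^2*(5 - 6*x) + 18*x - 5)*exp(-x^2)
Second-derivative test at each critical point:
  f''(-0.4041) = -16.7304 < 0 → local maximum
  f''(1.2374) = 4.2603 > 0 → local minimum

Critical points: x = 5/12 - sqrt(97)/12 ≈ -0.4041 (local maximum); x = 5/12 + sqrt(97)/12 ≈ 1.2374 (local minimum)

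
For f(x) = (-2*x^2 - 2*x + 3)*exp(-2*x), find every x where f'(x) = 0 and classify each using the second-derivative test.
f'(x) = 4*(x^2 - 2)*exp(-2*x)

Solve f'(x) = 0:
  f'(x) = (4*x^2 - 8)·exp(-2*x) and exp(-2*x) > 0 for every x, so f'(x) = 0 ⇔ 4*x^2 - 8 = 0.
  Factor: 4*x^2 - 8 = 4*(x^2 - 2); x^2 - 2 = 0 has no rational roots; quadratic formula: x = (0 ± √8)/2.
  ⇒ x = -sqrt(2) ≈ -1.4142, sqrt(2) ≈ 1.4142

f''(x) = 8*(-x^2 + x + 2)*exp(-2*x)
Second-derivative test at each critical point:
  f''(-1.4142) = -191.4147 < 0 → local maximum
  f''(1.4142) = 0.6687 > 0 → local minimum

Critical points: x = -sqrt(2) ≈ -1.4142 (local maximum); x = sqrt(2) ≈ 1.4142 (local minimum)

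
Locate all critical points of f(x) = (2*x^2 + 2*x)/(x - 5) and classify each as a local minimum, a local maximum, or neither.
f'(x) = 2*(x^2 - 10*x - 5)/(x^2 - 10*x + 25)

Solve f'(x) = 0:
  f'(x) = 2*(x^2 - 10*x - 5)/(x - 5)^2; the denominator is positive wherever f is defined, so f'(x) = 0 ⇔ 2*x^2 - 20*x - 10 = 0.
  Factor: 2*x^2 - 20*x - 10 = 2*(x^2 - 10*x - 5); x^2 - 10*x - 5 = 0 has no rational roots; quadratic formula: x = (10 ± √120)/2.
  ⇒ x = 5 - sqrt(30) ≈ -0.4772, 5 + sqrt(30) ≈ 10.4772

f''(x) = 120/(x^3 - 15*x^2 + 75*x - 125)
Second-derivative test at each critical point:
  f''(-0.4772) = -0.7303 < 0 → local maximum
  f''(10.4772) = 0.7303 > 0 → local minimum

Critical points: x = 5 - sqrt(30) ≈ -0.4772 (local maximum); x = 5 + sqrt(30) ≈ 10.4772 (local minimum)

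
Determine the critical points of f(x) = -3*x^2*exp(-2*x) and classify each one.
f'(x) = 6*x*(x - 1)*exp(-2*x)

Solve f'(x) = 0:
  f'(x) = (6*x^2 - 6*x)·exp(-2*x) and exp(-2*x) > 0 for every x, so f'(x) = 0 ⇔ 6*x^2 - 6*x = 0.
  Factor: 6*x^2 - 6*x = 6*x*(x - 1) = 0.
  ⇒ x = 0, 1

f''(x) = 6*(-2*x^2 + 4*x - 1)*exp(-2*x)
Second-derivative test at each critical point:
  f''(0) = -6 < 0 → local maximum
  f''(1) = 0.8120 > 0 → local minimum

Critical points: x = 0 (local maximum); x = 1 (local minimum)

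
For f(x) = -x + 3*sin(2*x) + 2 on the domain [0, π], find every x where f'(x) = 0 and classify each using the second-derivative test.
f'(x) = 6*cos(2*x) - 1

Solve f'(x) = 0 on [0, π]:
  f'(x) = 0 ⇔ cos(2*x) = 1/6, i.e. 2*x = ±arccos(1/6) + 2nπ; keep the solutions lying in [0, π].
  ⇒ x = acos(1/6)/2 ≈ 0.7017, pi - acos(1/6)/2 ≈ 2.4399

f''(x) = -12*sin(2*x)
Second-derivative test at each critical point:
  f''(0.7017) = -11.8322 < 0 → local maximum
  f''(2.4399) = 11.8322 > 0 → local minimum

Critical points: x = acos(1/6)/2 ≈ 0.7017 (local maximum); x = pi - acos(1/6)/2 ≈ 2.4399 (local minimum)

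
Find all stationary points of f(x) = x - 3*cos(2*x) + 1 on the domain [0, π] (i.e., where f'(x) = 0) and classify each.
f'(x) = 6*sin(2*x) + 1

Solve f'(x) = 0 on [0, π]:
  f'(x) = 0 ⇔ sin(2*x) = -1/6, i.e. 2*x = arcsin(-1/6) + 2nπ or 2*x = π − arcsin(-1/6) + 2nπ; keep the solutions lying in [0, π].
  ⇒ x = asin(1/6)/2 + pi/2 ≈ 1.6545, pi - asin(1/6)/2 ≈ 3.0579

f''(x) = 12*cos(2*x)
Second-derivative test at each critical point:
  f''(1.6545) = -11.8322 < 0 → local maximum
  f''(3.0579) = 11.8322 > 0 → local minimum

Critical points: x = asin(1/6)/2 + pi/2 ≈ 1.6545 (local maximum); x = pi - asin(1/6)/2 ≈ 3.0579 (local minimum)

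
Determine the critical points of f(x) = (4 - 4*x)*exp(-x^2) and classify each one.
f'(x) = 4*(2*x*(x - 1) - 1)*exp(-x^2)

Solve f'(x) = 0:
  f'(x) = (8*x^2 - 8*x - 4)·exp(-x^2) and exp(-x^2) > 0 for every x, so f'(x) = 0 ⇔ 8*x^2 - 8*x - 4 = 0.
  Factor: 8*x^2 - 8*x - 4 = 4*(2*x^2 - 2*x - 1); 2*x^2 - 2*x - 1 = 0 has no rational roots; quadratic formula: x = (2 ± √12)/4.
  ⇒ x = 1/2 - sqrt(3)/2 ≈ -0.3660, 1/2 + sqrt(3)/2 ≈ 1.3660

f''(x) = 8*(2*x^2*(1 - x) + 3*x - 1)*exp(-x^2)
Second-derivative test at each critical point:
  f''(-0.3660) = -12.1190 < 0 → local maximum
  f''(1.3660) = 2.1441 > 0 → local minimum

Critical points: x = 1/2 - sqrt(3)/2 ≈ -0.3660 (local maximum); x = 1/2 + sqrt(3)/2 ≈ 1.3660 (local minimum)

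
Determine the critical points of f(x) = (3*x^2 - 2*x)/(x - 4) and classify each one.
f'(x) = (3*x^2 - 24*x + 8)/(x^2 - 8*x + 16)

Solve f'(x) = 0:
  f'(x) = (3*x^2 - 24*x + 8)/(x - 4)^2; the denominator is positive wherever f is defined, so f'(x) = 0 ⇔ 3*x^2 - 24*x + 8 = 0.
  3*x^2 - 24*x + 8 = 0 has no rational roots; quadratic formula: x = (24 ± √480)/6.
  ⇒ x = 4 - 2*sqrt(30)/3 ≈ 0.3485, 2*sqrt(30)/3 + 4 ≈ 7.6515

f''(x) = 80/(x^3 - 12*x^2 + 48*x - 64)
Second-derivative test at each critical point:
  f''(0.3485) = -1.6432 < 0 → local maximum
  f''(7.6515) = 1.6432 > 0 → local minimum

Critical points: x = 4 - 2*sqrt(30)/3 ≈ 0.3485 (local maximum); x = 2*sqrt(30)/3 + 4 ≈ 7.6515 (local minimum)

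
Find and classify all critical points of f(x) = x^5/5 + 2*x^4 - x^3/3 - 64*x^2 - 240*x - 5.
f'(x) = x^4 + 8*x^3 - x^2 - 128*x - 240

Solve f'(x) = 0:
  Factor: x^4 + 8*x^3 - x^2 - 128*x - 240 = (x - 4)*(x + 3)*(x + 4)*(x + 5) = 0.
  ⇒ x = -5, -4, -3, 4

f''(x) = 4*x^3 + 24*x^2 - 2*x - 128
Second-derivative test at each critical point:
  f''(-5) = -18 < 0 → local maximum
  f''(-4) = 8 > 0 → local minimum
  f''(-3) = -14 < 0 → local maximum
  f''(4) = 504 > 0 → local minimum

Critical points: x = -5 (local maximum); x = -4 (local minimum); x = -3 (local maximum); x = 4 (local minimum)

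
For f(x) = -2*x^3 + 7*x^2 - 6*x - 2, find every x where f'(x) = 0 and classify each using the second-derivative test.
f'(x) = -6*x^2 + 14*x - 6

Solve f'(x) = 0:
  Factor: -6*x^2 + 14*x - 6 = -2*(3*x^2 - 7*x + 3); 3*x^2 - 7*x + 3 = 0 has no rational roots; quadratic formula: x = (7 ± √13)/6.
  ⇒ x = 7/6 - sqrt(13)/6 ≈ 0.5657, sqrt(13)/6 + 7/6 ≈ 1.7676

f''(x) = 14 - 12*x
Second-derivative test at each critical point:
  f''(0.5657) = 7.2111 > 0 → local minimum
  f''(1.7676) = -7.2111 < 0 → local maximum

Critical points: x = 7/6 - sqrt(13)/6 ≈ 0.5657 (local minimum); x = sqrt(13)/6 + 7/6 ≈ 1.7676 (local maximum)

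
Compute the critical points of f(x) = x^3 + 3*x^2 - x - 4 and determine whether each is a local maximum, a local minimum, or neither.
f'(x) = 3*x^2 + 6*x - 1

Solve f'(x) = 0:
  3*x^2 + 6*x - 1 = 0 has no rational roots; quadratic formula: x = (-6 ± √48)/6.
  ⇒ x = -2*sqrt(3)/3 - 1 ≈ -2.1547, -1 + 2*sqrt(3)/3 ≈ 0.1547

f''(x) = 6*x + 6
Second-derivative test at each critical point:
  f''(-2.1547) = -6.9282 < 0 → local maximum
  f''(0.1547) = 6.9282 > 0 → local minimum

Critical points: x = -2*sqrt(3)/3 - 1 ≈ -2.1547 (local maximum); x = -1 + 2*sqrt(3)/3 ≈ 0.1547 (local minimum)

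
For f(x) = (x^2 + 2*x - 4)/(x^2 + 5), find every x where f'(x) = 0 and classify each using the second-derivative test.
f'(x) = 2*(-x^2 + 9*x + 5)/(x^4 + 10*x^2 + 25)

Solve f'(x) = 0:
  f'(x) = -2*(x^2 - 9*x - 5)/(x^2 + 5)^2; the denominator is positive wherever f is defined, so f'(x) = 0 ⇔ -2*x^2 + 18*x + 10 = 0.
  Factor: -2*x^2 + 18*x + 10 = -2*(x^2 - 9*x - 5); x^2 - 9*x - 5 = 0 has no rational roots; quadratic formula: x = (9 ± √101)/2.
  ⇒ x = 9/2 - sqrt(101)/2 ≈ -0.5249, 9/2 + sqrt(101)/2 ≈ 9.5249

f''(x) = 2*(2*x^3 - 27*x^2 - 30*x + 45)/(x^6 + 15*x^4 + 75*x^2 + 125)
Second-derivative test at each critical point:
  f''(-0.5249) = 0.7222 > 0 → local minimum
  f''(9.5249) = -0.0022 < 0 → local maximum

Critical points: x = 9/2 - sqrt(101)/2 ≈ -0.5249 (local minimum); x = 9/2 + sqrt(101)/2 ≈ 9.5249 (local maximum)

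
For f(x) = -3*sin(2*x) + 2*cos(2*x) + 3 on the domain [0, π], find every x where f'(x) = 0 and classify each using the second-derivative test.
f'(x) = -4*sin(2*x) - 6*cos(2*x)

Solve f'(x) = 0 on [0, π]:
  f'(x) = 0 ⇔ -3*cos(2*x) = 2*sin(2*x) ⇔ tan(2*x) = -3/2, i.e. 2*x = arctan(-3/2) + nπ; keep the solutions lying in [0, π].
  ⇒ x = -atan(3/2)/2 + pi/2 ≈ 1.0794, pi - atan(3/2)/2 ≈ 2.6502

f''(x) = 12*sin(2*x) - 8*cos(2*x)
Second-derivative test at each critical point:
  f''(1.0794) = 14.4222 > 0 → local minimum
  f''(2.6502) = -14.4222 < 0 → local maximum

Critical points: x = -atan(3/2)/2 + pi/2 ≈ 1.0794 (local minimum); x = pi - atan(3/2)/2 ≈ 2.6502 (local maximum)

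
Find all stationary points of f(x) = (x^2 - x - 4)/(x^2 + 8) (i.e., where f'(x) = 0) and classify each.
f'(x) = (x^2 + 24*x - 8)/(x^4 + 16*x^2 + 64)

Solve f'(x) = 0:
  f'(x) = (x^2 + 24*x - 8)/(x^2 + 8)^2; the denominator is positive wherever f is defined, so f'(x) = 0 ⇔ x^2 + 24*x - 8 = 0.
  x^2 + 24*x - 8 = 0 has no rational roots; quadratic formula: x = (-24 ± √608)/2.
  ⇒ x = -2*sqrt(38) - 12 ≈ -24.3288, -12 + 2*sqrt(38) ≈ 0.3288

f''(x) = 2*(-x^3 - 36*x^2 + 24*x + 96)/(x^6 + 24*x^4 + 192*x^2 + 512)
Second-derivative test at each critical point:
  f''(-24.3288) = -6.852e-05 < 0 → local maximum
  f''(0.3288) = 0.3751 > 0 → local minimum

Critical points: x = -2*sqrt(38) - 12 ≈ -24.3288 (local maximum); x = -12 + 2*sqrt(38) ≈ 0.3288 (local minimum)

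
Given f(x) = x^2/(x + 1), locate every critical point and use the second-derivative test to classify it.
f'(x) = x*(x + 2)/(x^2 + 2*x + 1)

Solve f'(x) = 0:
  f'(x) = x*(x + 2)/(x + 1)^2; the denominator is positive wherever f is defined, so f'(x) = 0 ⇔ x^2 + 2*x = 0.
  Factor: x^2 + 2*x = x*(x + 2) = 0.
  ⇒ x = -2, 0

f''(x) = 2/(x^3 + 3*x^2 + 3*x + 1)
Second-derivative test at each critical point:
  f''(-2) = -2 < 0 → local maximum
  f''(0) = 2 > 0 → local minimum

Critical points: x = -2 (local maximum); x = 0 (local minimum)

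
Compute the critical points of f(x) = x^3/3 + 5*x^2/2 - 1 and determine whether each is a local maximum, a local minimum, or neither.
f'(x) = x*(x + 5)

Solve f'(x) = 0:
  Factor: x^2 + 5*x = x*(x + 5) = 0.
  ⇒ x = -5, 0

f''(x) = 2*x + 5
Second-derivative test at each critical point:
  f''(-5) = -5 < 0 → local maximum
  f''(0) = 5 > 0 → local minimum

Critical points: x = -5 (local maximum); x = 0 (local minimum)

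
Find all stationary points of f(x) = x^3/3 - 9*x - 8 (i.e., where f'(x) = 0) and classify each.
f'(x) = x^2 - 9

Solve f'(x) = 0:
  Factor: x^2 - 9 = (x - 3)*(x + 3) = 0.
  ⇒ x = -3, 3

f''(x) = 2*x
Second-derivative test at each critical point:
  f''(-3) = -6 < 0 → local maximum
  f''(3) = 6 > 0 → local minimum

Critical points: x = -3 (local maximum); x = 3 (local minimum)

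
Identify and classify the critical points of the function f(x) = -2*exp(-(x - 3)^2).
f'(x) = 4*(x - 3)*exp(-(x - 3)^2)

Solve f'(x) = 0:
  f'(x) = (4*x - 12)·exp(-(x - 3)^2) and exp(-(x - 3)^2) > 0 for every x, so f'(x) = 0 ⇔ 4*x - 12 = 0.
  Factor: 4*x - 12 = 4*(x - 3) = 0.
  ⇒ x = 3

f''(x) = 4*(1 - 2*(x - 3)^2)*exp(-(x - 3)^2)
Second-derivative test at each critical point:
  f''(3) = 4 > 0 → local minimum

Critical points: x = 3 (local minimum)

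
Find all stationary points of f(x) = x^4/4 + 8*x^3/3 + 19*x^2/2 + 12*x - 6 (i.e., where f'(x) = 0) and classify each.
f'(x) = x^3 + 8*x^2 + 19*x + 12

Solve f'(x) = 0:
  Factor: x^3 + 8*x^2 + 19*x + 12 = (x + 1)*(x + 3)*(x + 4) = 0.
  ⇒ x = -4, -3, -1

f''(x) = 3*x^2 + 16*x + 19
Second-derivative test at each critical point:
  f''(-4) = 3 > 0 → local minimum
  f''(-3) = -2 < 0 → local maximum
  f''(-1) = 6 > 0 → local minimum

Critical points: x = -4 (local minimum); x = -3 (local maximum); x = -1 (local minimum)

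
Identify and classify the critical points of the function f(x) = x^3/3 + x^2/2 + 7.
f'(x) = x*(x + 1)

Solve f'(x) = 0:
  Factor: x^2 + x = x*(x + 1) = 0.
  ⇒ x = -1, 0

f''(x) = 2*x + 1
Second-derivative test at each critical point:
  f''(-1) = -1 < 0 → local maximum
  f''(0) = 1 > 0 → local minimum

Critical points: x = -1 (local maximum); x = 0 (local minimum)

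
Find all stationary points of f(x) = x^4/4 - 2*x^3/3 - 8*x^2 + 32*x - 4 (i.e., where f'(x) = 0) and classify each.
f'(x) = x^3 - 2*x^2 - 16*x + 32

Solve f'(x) = 0:
  Factor: x^3 - 2*x^2 - 16*x + 32 = (x - 4)*(x - 2)*(x + 4) = 0.
  ⇒ x = -4, 2, 4

f''(x) = 3*x^2 - 4*x - 16
Second-derivative test at each critical point:
  f''(-4) = 48 > 0 → local minimum
  f''(2) = -12 < 0 → local maximum
  f''(4) = 16 > 0 → local minimum

Critical points: x = -4 (local minimum); x = 2 (local maximum); x = 4 (local minimum)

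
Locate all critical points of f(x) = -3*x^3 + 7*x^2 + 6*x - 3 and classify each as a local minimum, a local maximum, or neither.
f'(x) = -9*x^2 + 14*x + 6

Solve f'(x) = 0:
  9*x^2 - 14*x - 6 = 0 has no rational roots; quadratic formula: x = (14 ± √412)/18.
  ⇒ x = 7/9 - sqrt(103)/9 ≈ -0.3499, 7/9 + sqrt(103)/9 ≈ 1.9054

f''(x) = 14 - 18*x
Second-derivative test at each critical point:
  f''(-0.3499) = 20.2978 > 0 → local minimum
  f''(1.9054) = -20.2978 < 0 → local maximum

Critical points: x = 7/9 - sqrt(103)/9 ≈ -0.3499 (local minimum); x = 7/9 + sqrt(103)/9 ≈ 1.9054 (local maximum)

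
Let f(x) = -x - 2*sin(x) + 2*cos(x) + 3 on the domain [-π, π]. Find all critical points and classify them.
f'(x) = -2*sqrt(2)*sin(x + pi/4) - 1

Solve f'(x) = 0 on [-π, π]:
  f'(x) = 0 ⇔ -2*sin(x) - 2*cos(x) = 1. Write the left side as R·cos(x + φ) with R = √((-2)² + 2²) = 2*sqrt(2), cos φ = -sqrt(2)/2, sin φ = sqrt(2)/2; then cos(x + φ) = sqrt(2)/4. Solve for x and keep the solutions lying in [-π, π].
  ⇒ x = atan((-sqrt(7) - 1)/(-1 + sqrt(7))) ≈ -1.1468, atan((-1 + sqrt(7))/(-sqrt(7) - 1)) + pi ≈ 2.7176

f''(x) = -2*sqrt(2)*cos(x + pi/4)
Second-derivative test at each critical point:
  f''(-1.1468) = -2.6458 < 0 → local maximum
  f''(2.7176) = 2.6458 > 0 → local minimum

Critical points: x = atan((-sqrt(7) - 1)/(-1 + sqrt(7))) ≈ -1.1468 (local maximum); x = atan((-1 + sqrt(7))/(-sqrt(7) - 1)) + pi ≈ 2.7176 (local minimum)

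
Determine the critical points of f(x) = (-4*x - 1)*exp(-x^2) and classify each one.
f'(x) = 2*(x*(4*x + 1) - 2)*exp(-x^2)

Solve f'(x) = 0:
  f'(x) = (8*x^2 + 2*x - 4)·exp(-x^2) and exp(-x^2) > 0 for every x, so f'(x) = 0 ⇔ 8*x^2 + 2*x - 4 = 0.
  Factor: 8*x^2 + 2*x - 4 = 2*(4*x^2 + x - 2); 4*x^2 + x - 2 = 0 has no rational roots; quadratic formula: x = (-1 ± √33)/8.
  ⇒ x = -sqrt(33)/8 - 1/8 ≈ -0.8431, -1/8 + sqrt(33)/8 ≈ 0.5931

f''(x) = 2*(-8*x^3 - 2*x^2 + 12*x + 1)*exp(-x^2)
Second-derivative test at each critical point:
  f''(-0.8431) = -5.6442 < 0 → local maximum
  f''(0.5931) = 8.0822 > 0 → local minimum

Critical points: x = -sqrt(33)/8 - 1/8 ≈ -0.8431 (local maximum); x = -1/8 + sqrt(33)/8 ≈ 0.5931 (local minimum)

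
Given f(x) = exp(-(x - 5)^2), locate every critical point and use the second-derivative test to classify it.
f'(x) = 2*(5 - x)*exp(-(x - 5)^2)

Solve f'(x) = 0:
  f'(x) = (10 - 2*x)·exp(-(x - 5)^2) and exp(-(x - 5)^2) > 0 for every x, so f'(x) = 0 ⇔ 10 - 2*x = 0.
  Factor: 10 - 2*x = -2*(x - 5) = 0.
  ⇒ x = 5

f''(x) = 2*(2*(x - 5)^2 - 1)*exp(-(x - 5)^2)
Second-derivative test at each critical point:
  f''(5) = -2 < 0 → local maximum

Critical points: x = 5 (local maximum)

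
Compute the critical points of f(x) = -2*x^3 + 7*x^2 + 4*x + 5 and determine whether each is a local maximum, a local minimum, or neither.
f'(x) = -6*x^2 + 14*x + 4

Solve f'(x) = 0:
  Factor: -6*x^2 + 14*x + 4 = -2*(3*x^2 - 7*x - 2); 3*x^2 - 7*x - 2 = 0 has no rational roots; quadratic formula: x = (7 ± √73)/6.
  ⇒ x = 7/6 - sqrt(73)/6 ≈ -0.2573, 7/6 + sqrt(73)/6 ≈ 2.5907

f''(x) = 14 - 12*x
Second-derivative test at each critical point:
  f''(-0.2573) = 17.0880 > 0 → local minimum
  f''(2.5907) = -17.0880 < 0 → local maximum

Critical points: x = 7/6 - sqrt(73)/6 ≈ -0.2573 (local minimum); x = 7/6 + sqrt(73)/6 ≈ 2.5907 (local maximum)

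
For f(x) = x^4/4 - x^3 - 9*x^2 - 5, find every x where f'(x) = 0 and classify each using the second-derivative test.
f'(x) = x*(x^2 - 3*x - 18)

Solve f'(x) = 0:
  Factor: x^3 - 3*x^2 - 18*x = x*(x - 6)*(x + 3) = 0.
  ⇒ x = -3, 0, 6

f''(x) = 3*x^2 - 6*x - 18
Second-derivative test at each critical point:
  f''(-3) = 27 > 0 → local minimum
  f''(0) = -18 < 0 → local maximum
  f''(6) = 54 > 0 → local minimum

Critical points: x = -3 (local minimum); x = 0 (local maximum); x = 6 (local minimum)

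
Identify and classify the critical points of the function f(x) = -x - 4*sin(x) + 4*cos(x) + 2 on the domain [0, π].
f'(x) = -4*sqrt(2)*sin(x + pi/4) - 1

Solve f'(x) = 0 on [0, π]:
  f'(x) = 0 ⇔ -4*sin(x) - 4*cos(x) = 1. Write the left side as R·cos(x + φ) with R = √((-4)² + 4²) = 4*sqrt(2), cos φ = -sqrt(2)/2, sin φ = sqrt(2)/2; then cos(x + φ) = sqrt(2)/8. Solve for x and keep the solutions lying in [0, π].
  ⇒ x = atan((-1 + sqrt(31))/(-sqrt(31) - 1)) + pi ≈ 2.5339

f''(x) = -4*sqrt(2)*cos(x + pi/4)
Second-derivative test at each critical point:
  f''(2.5339) = 5.5678 > 0 → local minimum

Critical points: x = atan((-1 + sqrt(31))/(-sqrt(31) - 1)) + pi ≈ 2.5339 (local minimum)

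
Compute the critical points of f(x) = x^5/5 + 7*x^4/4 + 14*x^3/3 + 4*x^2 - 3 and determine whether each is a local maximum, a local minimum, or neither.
f'(x) = x*(x^3 + 7*x^2 + 14*x + 8)

Solve f'(x) = 0:
  Factor: x^4 + 7*x^3 + 14*x^2 + 8*x = x*(x + 1)*(x + 2)*(x + 4) = 0.
  ⇒ x = -4, -2, -1, 0

f''(x) = 4*x^3 + 21*x^2 + 28*x + 8
Second-derivative test at each critical point:
  f''(-4) = -24 < 0 → local maximum
  f''(-2) = 4 > 0 → local minimum
  f''(-1) = -3 < 0 → local maximum
  f''(0) = 8 > 0 → local minimum

Critical points: x = -4 (local maximum); x = -2 (local minimum); x = -1 (local maximum); x = 0 (local minimum)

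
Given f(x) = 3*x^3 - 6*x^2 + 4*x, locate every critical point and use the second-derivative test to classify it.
f'(x) = 9*x^2 - 12*x + 4

Solve f'(x) = 0:
  Factor: 9*x^2 - 12*x + 4 = (3*x - 2)^2 = 0.
  ⇒ x = 2/3

f''(x) = 18*x - 12
Second-derivative test at each critical point:
  f''(2/3) = 0, so the second-derivative test is inconclusive; use the first-derivative test: f'(5/12) = 0.5625, f'(11/12) = 0.5625 — f' is positive on both sides (no sign change) → neither a local maximum nor a local minimum

Critical points: x = 2/3 (neither)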